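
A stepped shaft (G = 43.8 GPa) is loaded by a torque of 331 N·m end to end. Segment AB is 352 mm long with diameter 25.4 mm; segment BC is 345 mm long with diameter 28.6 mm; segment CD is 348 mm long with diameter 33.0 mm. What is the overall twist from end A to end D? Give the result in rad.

J_AB = π(0.0254)⁴/32 = 4.09×10^-8 m⁴; J_BC = π(0.0286)⁴/32 = 6.57×10^-8 m⁴; J_CD = π(0.0330)⁴/32 = 1.16×10^-7 m⁴.
θ = (T/G)·Σ L_i/J_i = (331.0/43.8×10⁹)·(0.352/4.09×10^-8 + 0.345/6.57×10^-8 + 0.348/1.16×10^-7) = 0.1274 rad.

0.127 rad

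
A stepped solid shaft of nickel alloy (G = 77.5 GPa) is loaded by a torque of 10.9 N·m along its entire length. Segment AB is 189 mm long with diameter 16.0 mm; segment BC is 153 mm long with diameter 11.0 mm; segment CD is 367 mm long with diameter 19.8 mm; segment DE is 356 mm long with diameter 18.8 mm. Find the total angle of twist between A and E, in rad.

J_AB = π(0.0160)⁴/32 = 6.43×10^-9 m⁴; J_BC = π(0.0110)⁴/32 = 1.44×10^-9 m⁴; J_CD = π(0.0198)⁴/32 = 1.51×10^-8 m⁴; J_DE = π(0.0188)⁴/32 = 1.23×10^-8 m⁴.
θ = (T/G)·Σ L_i/J_i = (10.90/77.5×10⁹)·(0.189/6.43×10^-9 + 0.153/1.44×10^-9 + 0.367/1.51×10^-8 + 0.356/1.23×10^-8) = 0.02661 rad.

0.0266 rad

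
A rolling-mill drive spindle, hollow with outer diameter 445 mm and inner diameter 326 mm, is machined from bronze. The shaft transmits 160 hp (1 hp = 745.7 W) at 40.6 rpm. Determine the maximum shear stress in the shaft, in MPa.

2.28 MPa

ω = 2π·40.6/60 = 4.252 rad/s, so T = P/ω = 160×745.7 / 4.252 = 28060 N·m.
J = π(d_o⁴ − d_i⁴)/32 = π(0.445⁴ − 0.326⁴)/32 = 2.741×10^-3 m⁴.
τ_max = T·r/J = 28060 × 0.223 / 2.741×10^-3 = 2.278×10^6 Pa.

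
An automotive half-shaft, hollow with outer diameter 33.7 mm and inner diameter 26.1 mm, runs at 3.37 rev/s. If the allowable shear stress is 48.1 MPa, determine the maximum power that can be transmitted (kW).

4.90 kW

J = π(d_o⁴ − d_i⁴)/32 = π(0.0337⁴ − 0.0261⁴)/32 = 8.107×10^-8 m⁴.
T_max = τ_allow·J/r = 4.81×10^7 × 8.107×10^-8 / 0.0169 = 231.4 N·m.
ω = 2π·3.37 = 21.17 rad/s, so P_max = T_max·ω = 4900 W.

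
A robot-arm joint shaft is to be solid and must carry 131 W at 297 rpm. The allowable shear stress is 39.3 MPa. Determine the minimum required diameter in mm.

8.17 mm

ω = 2π·297/60 = 31.10 rad/s, so T = P/ω = 131 / 31.10 = 4.212 N·m.
For a solid shaft τ_max = 16T/(πd³), so d = (16T/(π τ_allow))^(1/3) = (16·4.212/(π·3.93×10^7))^(1/3) = 0.008172 m.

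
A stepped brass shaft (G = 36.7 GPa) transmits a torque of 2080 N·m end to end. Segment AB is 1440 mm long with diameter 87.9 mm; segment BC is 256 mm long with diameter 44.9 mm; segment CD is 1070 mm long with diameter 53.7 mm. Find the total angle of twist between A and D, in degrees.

J_AB = π(0.0879)⁴/32 = 5.86×10^-6 m⁴; J_BC = π(0.0449)⁴/32 = 3.99×10^-7 m⁴; J_CD = π(0.0537)⁴/32 = 8.16×10^-7 m⁴.
θ = (T/G)·Σ L_i/J_i = (2080/36.7×10⁹)·(1.44/5.86×10^-6 + 0.256/3.99×10^-7 + 1.07/8.16×10^-7) = 0.1246 rad.

7.14°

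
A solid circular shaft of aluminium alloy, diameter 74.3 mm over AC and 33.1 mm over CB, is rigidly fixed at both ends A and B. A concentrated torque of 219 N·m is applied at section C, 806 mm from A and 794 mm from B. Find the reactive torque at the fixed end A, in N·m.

211 N·m

Compatibility: T_A·a/J_AC = T_B·b/J_CB with T_A + T_B = T₀.
J_AC = 2.99×10^-6 m⁴, J_CB = 1.18×10^-7 m⁴, so T_A = T₀·(J_AC/a)/((J_AC/a)+(J_CB/b)) = 210.6 N·m, T_B = 8.420 N·m.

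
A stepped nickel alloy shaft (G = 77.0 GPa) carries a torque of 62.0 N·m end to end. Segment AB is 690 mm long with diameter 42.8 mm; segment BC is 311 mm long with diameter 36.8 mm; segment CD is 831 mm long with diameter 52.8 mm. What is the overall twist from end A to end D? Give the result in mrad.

J_AB = π(0.0428)⁴/32 = 3.29×10^-7 m⁴; J_BC = π(0.0368)⁴/32 = 1.80×10^-7 m⁴; J_CD = π(0.0528)⁴/32 = 7.63×10^-7 m⁴.
θ = (T/G)·Σ L_i/J_i = (62.00/77.0×10⁹)·(0.690/3.29×10^-7 + 0.311/1.80×10^-7 + 0.831/7.63×10^-7) = 3.954×10^-3 rad.

3.95 mrad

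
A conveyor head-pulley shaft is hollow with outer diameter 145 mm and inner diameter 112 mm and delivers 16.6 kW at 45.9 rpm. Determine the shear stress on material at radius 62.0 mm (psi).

1110 psi

ω = 2π·45.9/60 = 4.807 rad/s, so T = P/ω = 16.6×10³ / 4.807 = 3454 N·m.
J = π(d_o⁴ − d_i⁴)/32 = π(0.145⁴ − 0.112⁴)/32 = 2.795×10^-5 m⁴.
Shear stress varies linearly with radius: τ = T·r/J = 3454 × 0.0620 / 2.795×10^-5 = 7.661×10^6 Pa.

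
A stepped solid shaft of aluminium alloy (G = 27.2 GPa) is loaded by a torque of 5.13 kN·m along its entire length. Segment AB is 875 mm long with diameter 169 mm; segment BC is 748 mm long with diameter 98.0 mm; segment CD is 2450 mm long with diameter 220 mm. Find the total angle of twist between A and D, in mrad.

J_AB = π(0.169)⁴/32 = 8.01×10^-5 m⁴; J_BC = π(0.0980)⁴/32 = 9.06×10^-6 m⁴; J_CD = π(0.220)⁴/32 = 2.30×10^-4 m⁴.
θ = (T/G)·Σ L_i/J_i = (5130/27.2×10⁹)·(0.875/8.01×10^-5 + 0.748/9.06×10^-6 + 2.45/2.30×10^-4) = 0.01965 rad.

19.6 mrad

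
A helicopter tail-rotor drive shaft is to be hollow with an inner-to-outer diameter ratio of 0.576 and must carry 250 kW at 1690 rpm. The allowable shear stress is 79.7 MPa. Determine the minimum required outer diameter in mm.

ω = 2π·1690/60 = 177.0 rad/s, so T = P/ω = 250×10³ / 177.0 = 1413 N·m.
For a hollow shaft with d_i/d_o = 0.576: τ_max = 16T/(π d_o³ (1−k⁴)), so d_o = [16T/(π τ_allow (1−k⁴))]^(1/3) = [16·1413/(π·7.97×10^7·0.8899)]^(1/3) = 0.04664 m.

46.6 mm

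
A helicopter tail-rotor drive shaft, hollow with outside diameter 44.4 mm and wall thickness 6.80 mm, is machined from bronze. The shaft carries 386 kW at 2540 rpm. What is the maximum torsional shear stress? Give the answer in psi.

ω = 2π·2540/60 = 266.0 rad/s, so T = P/ω = 386×10³ / 266.0 = 1451 N·m.
J = π(d_o⁴ − d_i⁴)/32 = π(0.0444⁴ − 0.0308⁴)/32 = 2.932×10^-7 m⁴.
τ_max = T·r/J = 1451 × 0.0222 / 2.932×10^-7 = 1.099×10^8 Pa.

15900 psi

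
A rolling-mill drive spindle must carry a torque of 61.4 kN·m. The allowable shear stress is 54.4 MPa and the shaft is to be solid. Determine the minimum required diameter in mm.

179 mm

For a solid shaft τ_max = 16T/(πd³), so d = (16T/(π τ_allow))^(1/3) = (16·61400/(π·5.44×10^7))^(1/3) = 0.1791 m.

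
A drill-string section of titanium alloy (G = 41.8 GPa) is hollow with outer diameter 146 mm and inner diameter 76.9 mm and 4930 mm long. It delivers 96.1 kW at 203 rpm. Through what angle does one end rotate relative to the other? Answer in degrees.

ω = 2π·203/60 = 21.26 rad/s, so T = P/ω = 96.1×10³ / 21.26 = 4521 N·m.
J = π(d_o⁴ − d_i⁴)/32 = π(0.146⁴ − 0.0769⁴)/32 = 4.117×10^-5 m⁴.
θ = T·L/(G·J) = 4521 × 4.93 / (41.8×10⁹ × 4.117×10^-5) = 0.01295 rad.

0.742°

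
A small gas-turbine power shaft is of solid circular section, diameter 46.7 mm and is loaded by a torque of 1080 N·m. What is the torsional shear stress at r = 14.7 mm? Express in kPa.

J = πd⁴/32 = π(0.0467)⁴/32 = 4.669×10^-7 m⁴.
Shear stress varies linearly with radius: τ = T·r/J = 1080 × 0.0147 / 4.669×10^-7 = 3.400×10^7 Pa.

34000 kPa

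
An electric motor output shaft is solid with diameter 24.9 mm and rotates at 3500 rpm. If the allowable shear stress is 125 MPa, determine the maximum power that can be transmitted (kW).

139 kW

J = πd⁴/32 = π(0.0249)⁴/32 = 3.774×10^-8 m⁴.
T_max = τ_allow·J/r = 1.25×10^8 × 3.774×10^-8 / 0.0124 = 378.9 N·m.
ω = 2π·3500/60 = 366.5 rad/s, so P_max = T_max·ω = 1.389×10^5 W.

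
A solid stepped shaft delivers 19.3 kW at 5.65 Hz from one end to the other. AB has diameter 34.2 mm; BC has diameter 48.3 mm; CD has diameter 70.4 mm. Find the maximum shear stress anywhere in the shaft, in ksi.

10.0 ksi

ω = 2π·5.65 = 35.50 rad/s, so T = P/ω = 19.3×10³ / 35.50 = 543.7 N·m.
Under the same torque, τ_max = 16T/(πd³) is largest where d is smallest — segment AB (d = 34.2 mm).
τ_max = 16·543.7/(π·(0.0342)³) = 6.922×10^7 Pa.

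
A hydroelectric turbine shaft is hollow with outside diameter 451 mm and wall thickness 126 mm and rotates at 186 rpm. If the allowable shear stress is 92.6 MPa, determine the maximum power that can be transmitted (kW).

31300 kW

J = π(d_o⁴ − d_i⁴)/32 = π(0.451⁴ − 0.199⁴)/32 = 3.908×10^-3 m⁴.
T_max = τ_allow·J/r = 9.26×10^7 × 3.908×10^-3 / 0.226 = 1.605e6 N·m.
ω = 2π·186/60 = 19.48 rad/s, so P_max = T_max·ω = 3.126×10^7 W.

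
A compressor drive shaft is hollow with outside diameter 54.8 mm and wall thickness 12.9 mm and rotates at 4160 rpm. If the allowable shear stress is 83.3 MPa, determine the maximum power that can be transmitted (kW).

1080 kW

J = π(d_o⁴ − d_i⁴)/32 = π(0.0548⁴ − 0.0290⁴)/32 = 8.159×10^-7 m⁴.
T_max = τ_allow·J/r = 8.33×10^7 × 8.159×10^-7 / 0.0274 = 2481 N·m.
ω = 2π·4160/60 = 435.6 rad/s, so P_max = T_max·ω = 1.081×10^6 W.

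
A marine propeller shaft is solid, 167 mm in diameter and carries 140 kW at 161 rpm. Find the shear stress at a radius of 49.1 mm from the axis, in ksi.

0.774 ksi

ω = 2π·161/60 = 16.86 rad/s, so T = P/ω = 140×10³ / 16.86 = 8304 N·m.
J = πd⁴/32 = π(0.167)⁴/32 = 7.636×10^-5 m⁴.
Shear stress varies linearly with radius: τ = T·r/J = 8304 × 0.0491 / 7.636×10^-5 = 5.339×10^6 Pa.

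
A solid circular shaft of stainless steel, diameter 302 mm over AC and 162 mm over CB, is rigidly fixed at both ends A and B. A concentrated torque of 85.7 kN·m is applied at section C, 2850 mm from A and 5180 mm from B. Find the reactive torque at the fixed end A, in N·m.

82000 N·m

Compatibility: T_A·a/J_AC = T_B·b/J_CB with T_A + T_B = T₀.
J_AC = 8.17×10^-4 m⁴, J_CB = 6.76×10^-5 m⁴, so T_A = T₀·(J_AC/a)/((J_AC/a)+(J_CB/b)) = 81970 N·m, T_B = 3734 N·m.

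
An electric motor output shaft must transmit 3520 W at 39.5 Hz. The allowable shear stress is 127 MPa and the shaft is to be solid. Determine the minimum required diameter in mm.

ω = 2π·39.5 = 248.2 rad/s, so T = P/ω = 3520 / 248.2 = 14.18 N·m.
For a solid shaft τ_max = 16T/(πd³), so d = (16T/(π τ_allow))^(1/3) = (16·14.18/(π·1.27×10^8))^(1/3) = 0.008285 m.

8.29 mm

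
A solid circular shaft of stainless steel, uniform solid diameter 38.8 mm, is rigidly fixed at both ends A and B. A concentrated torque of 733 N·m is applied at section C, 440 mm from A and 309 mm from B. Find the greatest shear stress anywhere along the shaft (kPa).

With uniform GJ and both ends fixed, compatibility θ_AC = θ_CB gives T_A·a = T_B·b, together with T_A + T_B = T₀.
T_A = T₀·b/(a+b) = 733.0·309/749.0 = 302.4 N·m; T_B = 430.6 N·m.
τ in each portion: τ_AC = 2.64×10^7 Pa, τ_CB = 3.75×10^7 Pa; maximum is in CB.
τ_max = T_CB·r/J = 430.6·0.0194/2.22×10^-7 = 3.754×10^7 Pa.

37500 kPa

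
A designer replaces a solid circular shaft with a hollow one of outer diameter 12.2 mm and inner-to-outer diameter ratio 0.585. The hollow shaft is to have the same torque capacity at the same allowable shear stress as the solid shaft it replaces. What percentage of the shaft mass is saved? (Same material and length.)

Equal τ_max and T ⇒ the solid shaft needs d_s³ = d_o³(1−k⁴), so d_s = 12.2·(1−0.585⁴)^(1/3) = 11.70 mm.
Area ratio A_h/A_s = d_o²(1−k²)/d_s² = (1−k²)/(1−k⁴)^(2/3) = 0.7147.
Mass saving = 1 − 0.7147 = 28.5 %.

28.5 %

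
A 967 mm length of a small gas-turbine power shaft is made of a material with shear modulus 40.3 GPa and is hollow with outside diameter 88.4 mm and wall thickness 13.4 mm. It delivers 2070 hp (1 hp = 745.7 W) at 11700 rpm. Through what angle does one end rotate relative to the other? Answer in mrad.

6.60 mrad

ω = 2π·11700/60 = 1225 rad/s, so T = P/ω = 2070×745.7 / 1225 = 1260 N·m.
J = π(d_o⁴ − d_i⁴)/32 = π(0.0884⁴ − 0.0616⁴)/32 = 4.582×10^-6 m⁴.
θ = T·L/(G·J) = 1260 × 0.967 / (40.3×10⁹ × 4.582×10^-6) = 6.598×10^-3 rad.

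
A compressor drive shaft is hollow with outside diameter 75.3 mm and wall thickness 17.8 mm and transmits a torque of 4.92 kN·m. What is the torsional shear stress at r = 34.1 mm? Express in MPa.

J = π(d_o⁴ − d_i⁴)/32 = π(0.0753⁴ − 0.0397⁴)/32 = 2.912×10^-6 m⁴.
Shear stress varies linearly with radius: τ = T·r/J = 4920 × 0.0341 / 2.912×10^-6 = 5.761×10^7 Pa.

57.6 MPa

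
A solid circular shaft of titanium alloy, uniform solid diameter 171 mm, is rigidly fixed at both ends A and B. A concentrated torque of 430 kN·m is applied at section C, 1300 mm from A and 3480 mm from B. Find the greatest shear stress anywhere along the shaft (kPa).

With uniform GJ and both ends fixed, compatibility θ_AC = θ_CB gives T_A·a = T_B·b, together with T_A + T_B = T₀.
T_A = T₀·b/(a+b) = 430000·3480/4780 = 313100 N·m; T_B = 116900 N·m.
τ in each portion: τ_AC = 3.19×10^8 Pa, τ_CB = 1.19×10^8 Pa; maximum is in AC.
τ_max = T_AC·r/J = 313100·0.0855/8.39×10^-5 = 3.189×10^8 Pa.

319000 kPa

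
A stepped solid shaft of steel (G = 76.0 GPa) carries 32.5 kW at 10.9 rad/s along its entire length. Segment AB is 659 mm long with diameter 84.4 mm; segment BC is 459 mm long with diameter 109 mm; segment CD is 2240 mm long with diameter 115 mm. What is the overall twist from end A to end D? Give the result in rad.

ω = 10.9 rad/s, so T = P/ω = 32.5×10³ / 10.90 = 2982 N·m.
J_AB = π(0.0844)⁴/32 = 4.98×10^-6 m⁴; J_BC = π(0.109)⁴/32 = 1.39×10^-5 m⁴; J_CD = π(0.115)⁴/32 = 1.72×10^-5 m⁴.
θ = (T/G)·Σ L_i/J_i = (2982/76.0×10⁹)·(0.659/4.98×10^-6 + 0.459/1.39×10^-5 + 2.24/1.72×10^-5) = 0.01161 rad.

0.0116 rad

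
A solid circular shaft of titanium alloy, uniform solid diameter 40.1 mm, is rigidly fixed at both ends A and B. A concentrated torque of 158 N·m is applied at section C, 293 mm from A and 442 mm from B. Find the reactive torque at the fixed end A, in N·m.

95.0 N·m

With uniform GJ and both ends fixed, compatibility θ_AC = θ_CB gives T_A·a = T_B·b, together with T_A + T_B = T₀.
T_A = T₀·b/(a+b) = 158.0·442/735.0 = 95.01 N·m; T_B = 62.99 N·m.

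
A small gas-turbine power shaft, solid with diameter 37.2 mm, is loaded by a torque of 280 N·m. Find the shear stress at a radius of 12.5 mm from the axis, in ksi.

J = πd⁴/32 = π(0.0372)⁴/32 = 1.880×10^-7 m⁴.
Shear stress varies linearly with radius: τ = T·r/J = 280.0 × 0.0125 / 1.880×10^-7 = 1.862×10^7 Pa.

2.70 ksi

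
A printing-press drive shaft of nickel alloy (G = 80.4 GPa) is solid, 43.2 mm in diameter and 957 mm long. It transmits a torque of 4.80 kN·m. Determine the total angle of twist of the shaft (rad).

J = πd⁴/32 = π(0.0432)⁴/32 = 3.419×10^-7 m⁴.
θ = T·L/(G·J) = 4800 × 0.957 / (80.4×10⁹ × 3.419×10^-7) = 0.1671 rad.

0.167 rad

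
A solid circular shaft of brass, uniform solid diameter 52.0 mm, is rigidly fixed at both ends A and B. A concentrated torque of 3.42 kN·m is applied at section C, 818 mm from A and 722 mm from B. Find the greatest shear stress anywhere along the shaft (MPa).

65.8 MPa

With uniform GJ and both ends fixed, compatibility θ_AC = θ_CB gives T_A·a = T_B·b, together with T_A + T_B = T₀.
T_A = T₀·b/(a+b) = 3420·722/1540 = 1603 N·m; T_B = 1817 N·m.
τ in each portion: τ_AC = 5.81×10^7 Pa, τ_CB = 6.58×10^7 Pa; maximum is in CB.
τ_max = T_CB·r/J = 1817·0.0260/7.18×10^-7 = 6.580×10^7 Pa.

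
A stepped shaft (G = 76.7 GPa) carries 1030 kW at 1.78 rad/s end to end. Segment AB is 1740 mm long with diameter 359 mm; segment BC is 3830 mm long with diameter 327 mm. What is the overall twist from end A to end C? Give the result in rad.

ω = 1.78 rad/s, so T = P/ω = 1030×10³ / 1.780 = 578700 N·m.
J_AB = π(0.359)⁴/32 = 1.63×10^-3 m⁴; J_BC = π(0.327)⁴/32 = 1.12×10^-3 m⁴.
θ = (T/G)·Σ L_i/J_i = (578700/76.7×10⁹)·(1.74/1.63×10^-3 + 3.83/1.12×10^-3) = 0.03379 rad.

0.0338 rad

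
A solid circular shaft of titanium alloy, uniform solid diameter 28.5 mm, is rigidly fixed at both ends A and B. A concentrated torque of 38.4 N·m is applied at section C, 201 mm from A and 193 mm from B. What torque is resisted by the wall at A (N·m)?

18.8 N·m

With uniform GJ and both ends fixed, compatibility θ_AC = θ_CB gives T_A·a = T_B·b, together with T_A + T_B = T₀.
T_A = T₀·b/(a+b) = 38.40·193/394.0 = 18.81 N·m; T_B = 19.59 N·m.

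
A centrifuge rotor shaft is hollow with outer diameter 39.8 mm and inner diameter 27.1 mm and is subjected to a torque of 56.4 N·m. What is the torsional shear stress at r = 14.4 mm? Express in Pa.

J = π(d_o⁴ − d_i⁴)/32 = π(0.0398⁴ − 0.0271⁴)/32 = 1.934×10^-7 m⁴.
Shear stress varies linearly with radius: τ = T·r/J = 56.40 × 0.0144 / 1.934×10^-7 = 4.200×10^6 Pa.

4.20e6 Pa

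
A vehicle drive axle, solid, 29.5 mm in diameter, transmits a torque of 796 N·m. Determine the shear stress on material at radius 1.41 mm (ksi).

J = πd⁴/32 = π(0.0295)⁴/32 = 7.435×10^-8 m⁴.
Shear stress varies linearly with radius: τ = T·r/J = 796.0 × 0.00141 / 7.435×10^-8 = 1.510×10^7 Pa.

2.19 ksi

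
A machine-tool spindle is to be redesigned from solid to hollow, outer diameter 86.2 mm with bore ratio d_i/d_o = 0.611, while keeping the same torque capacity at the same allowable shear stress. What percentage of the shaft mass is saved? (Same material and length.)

30.7 %

Equal τ_max and T ⇒ the solid shaft needs d_s³ = d_o³(1−k⁴), so d_s = 86.2·(1−0.611⁴)^(1/3) = 81.99 mm.
Area ratio A_h/A_s = d_o²(1−k²)/d_s² = (1−k²)/(1−k⁴)^(2/3) = 0.6926.
Mass saving = 1 − 0.6926 = 30.7 %.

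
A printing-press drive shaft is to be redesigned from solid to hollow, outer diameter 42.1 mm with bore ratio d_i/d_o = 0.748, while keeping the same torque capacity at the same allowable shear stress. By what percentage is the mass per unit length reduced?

43.4 %

Equal τ_max and T ⇒ the solid shaft needs d_s³ = d_o³(1−k⁴), so d_s = 42.1·(1−0.748⁴)^(1/3) = 37.15 mm.
Area ratio A_h/A_s = d_o²(1−k²)/d_s² = (1−k²)/(1−k⁴)^(2/3) = 0.5658.
Mass saving = 1 − 0.5658 = 43.4 %.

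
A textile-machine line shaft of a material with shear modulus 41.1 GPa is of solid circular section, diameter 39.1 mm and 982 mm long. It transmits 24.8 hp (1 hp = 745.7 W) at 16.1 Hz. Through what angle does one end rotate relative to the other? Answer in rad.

0.0190 rad

ω = 2π·16.1 = 101.2 rad/s, so T = P/ω = 24.8×745.7 / 101.2 = 182.8 N·m.
J = πd⁴/32 = π(0.0391)⁴/32 = 2.295×10^-7 m⁴.
θ = T·L/(G·J) = 182.8 × 0.982 / (41.1×10⁹ × 2.295×10^-7) = 0.01904 rad.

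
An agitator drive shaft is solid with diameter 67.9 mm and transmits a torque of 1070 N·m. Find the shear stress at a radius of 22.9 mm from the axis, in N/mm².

11.7 N/mm²

J = πd⁴/32 = π(0.0679)⁴/32 = 2.087×10^-6 m⁴.
Shear stress varies linearly with radius: τ = T·r/J = 1070 × 0.0229 / 2.087×10^-6 = 1.174×10^7 Pa.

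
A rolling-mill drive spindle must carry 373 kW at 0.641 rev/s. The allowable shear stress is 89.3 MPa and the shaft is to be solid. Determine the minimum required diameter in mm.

ω = 2π·0.641 = 4.028 rad/s, so T = P/ω = 373×10³ / 4.028 = 92610 N·m.
For a solid shaft τ_max = 16T/(πd³), so d = (16T/(π τ_allow))^(1/3) = (16·92610/(π·8.93×10^7))^(1/3) = 0.1742 m.

174 mm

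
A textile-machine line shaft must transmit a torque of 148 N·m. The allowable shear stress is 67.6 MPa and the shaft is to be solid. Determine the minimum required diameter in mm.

22.3 mm

For a solid shaft τ_max = 16T/(πd³), so d = (16T/(π τ_allow))^(1/3) = (16·148.0/(π·6.76×10^7))^(1/3) = 0.02234 m.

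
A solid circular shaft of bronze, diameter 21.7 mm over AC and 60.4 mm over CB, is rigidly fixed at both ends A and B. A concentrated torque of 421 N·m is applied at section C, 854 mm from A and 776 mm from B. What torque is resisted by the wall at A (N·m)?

6.28 N·m

Compatibility: T_A·a/J_AC = T_B·b/J_CB with T_A + T_B = T₀.
J_AC = 2.18×10^-8 m⁴, J_CB = 1.31×10^-6 m⁴, so T_A = T₀·(J_AC/a)/((J_AC/a)+(J_CB/b)) = 6.278 N·m, T_B = 414.7 N·m.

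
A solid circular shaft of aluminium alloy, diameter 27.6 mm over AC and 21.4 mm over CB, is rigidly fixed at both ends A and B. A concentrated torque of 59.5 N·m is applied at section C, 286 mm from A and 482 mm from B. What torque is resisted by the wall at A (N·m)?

Compatibility: T_A·a/J_AC = T_B·b/J_CB with T_A + T_B = T₀.
J_AC = 5.70×10^-8 m⁴, J_CB = 2.06×10^-8 m⁴, so T_A = T₀·(J_AC/a)/((J_AC/a)+(J_CB/b)) = 48.99 N·m, T_B = 10.51 N·m.

49.0 N·m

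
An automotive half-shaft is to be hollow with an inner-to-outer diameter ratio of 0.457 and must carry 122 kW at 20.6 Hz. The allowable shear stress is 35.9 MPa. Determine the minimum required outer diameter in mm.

ω = 2π·20.6 = 129.4 rad/s, so T = P/ω = 122×10³ / 129.4 = 942.6 N·m.
For a hollow shaft with d_i/d_o = 0.457: τ_max = 16T/(π d_o³ (1−k⁴)), so d_o = [16T/(π τ_allow (1−k⁴))]^(1/3) = [16·942.6/(π·3.59×10^7·0.9564)]^(1/3) = 0.05190 m.

51.9 mm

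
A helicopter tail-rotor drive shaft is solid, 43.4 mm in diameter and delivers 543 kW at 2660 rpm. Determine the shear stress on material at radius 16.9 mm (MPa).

94.6 MPa

ω = 2π·2660/60 = 278.6 rad/s, so T = P/ω = 543×10³ / 278.6 = 1949 N·m.
J = πd⁴/32 = π(0.0434)⁴/32 = 3.483×10^-7 m⁴.
Shear stress varies linearly with radius: τ = T·r/J = 1949 × 0.0169 / 3.483×10^-7 = 9.458×10^7 Pa.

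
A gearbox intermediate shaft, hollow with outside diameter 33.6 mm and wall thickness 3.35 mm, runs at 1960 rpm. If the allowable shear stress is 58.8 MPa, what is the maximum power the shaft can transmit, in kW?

53.0 kW

J = π(d_o⁴ − d_i⁴)/32 = π(0.0336⁴ − 0.0269⁴)/32 = 7.372×10^-8 m⁴.
T_max = τ_allow·J/r = 5.88×10^7 × 7.372×10^-8 / 0.0168 = 258.0 N·m.
ω = 2π·1960/60 = 205.3 rad/s, so P_max = T_max·ω = 5.296×10^4 W.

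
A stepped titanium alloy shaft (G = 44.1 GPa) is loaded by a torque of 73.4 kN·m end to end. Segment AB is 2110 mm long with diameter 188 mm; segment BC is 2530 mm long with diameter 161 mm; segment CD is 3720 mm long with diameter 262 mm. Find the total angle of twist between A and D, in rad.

J_AB = π(0.188)⁴/32 = 1.23×10^-4 m⁴; J_BC = π(0.161)⁴/32 = 6.60×10^-5 m⁴; J_CD = π(0.262)⁴/32 = 4.63×10^-4 m⁴.
θ = (T/G)·Σ L_i/J_i = (73400/44.1×10⁹)·(2.11/1.23×10^-4 + 2.53/6.60×10^-5 + 3.72/4.63×10^-4) = 0.1059 rad.

0.106 rad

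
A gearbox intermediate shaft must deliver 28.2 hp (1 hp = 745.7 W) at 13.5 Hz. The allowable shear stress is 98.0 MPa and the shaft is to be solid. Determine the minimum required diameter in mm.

ω = 2π·13.5 = 84.82 rad/s, so T = P/ω = 28.2×745.7 / 84.82 = 247.9 N·m.
For a solid shaft τ_max = 16T/(πd³), so d = (16T/(π τ_allow))^(1/3) = (16·247.9/(π·9.80×10^7))^(1/3) = 0.02344 m.

23.4 mm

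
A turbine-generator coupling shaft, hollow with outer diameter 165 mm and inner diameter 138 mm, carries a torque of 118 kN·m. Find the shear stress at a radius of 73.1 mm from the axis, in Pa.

2.32e8 Pa

J = π(d_o⁴ − d_i⁴)/32 = π(0.165⁴ − 0.138⁴)/32 = 3.716×10^-5 m⁴.
Shear stress varies linearly with radius: τ = T·r/J = 118000 × 0.0731 / 3.716×10^-5 = 2.321×10^8 Pa.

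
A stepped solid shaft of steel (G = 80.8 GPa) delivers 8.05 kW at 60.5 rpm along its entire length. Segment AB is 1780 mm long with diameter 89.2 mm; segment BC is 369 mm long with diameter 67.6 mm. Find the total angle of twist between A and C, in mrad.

ω = 2π·60.5/60 = 6.336 rad/s, so T = P/ω = 8.05×10³ / 6.336 = 1271 N·m.
J_AB = π(0.0892)⁴/32 = 6.22×10^-6 m⁴; J_BC = π(0.0676)⁴/32 = 2.05×10^-6 m⁴.
θ = (T/G)·Σ L_i/J_i = (1271/80.8×10⁹)·(1.78/6.22×10^-6 + 0.369/2.05×10^-6) = 7.334×10^-3 rad.

7.33 mrad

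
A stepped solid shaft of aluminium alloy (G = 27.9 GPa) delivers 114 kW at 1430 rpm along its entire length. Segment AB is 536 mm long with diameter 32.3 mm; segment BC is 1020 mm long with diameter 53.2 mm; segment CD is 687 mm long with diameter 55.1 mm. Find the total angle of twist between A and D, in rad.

0.193 rad

ω = 2π·1430/60 = 149.7 rad/s, so T = P/ω = 114×10³ / 149.7 = 761.3 N·m.
J_AB = π(0.0323)⁴/32 = 1.07×10^-7 m⁴; J_BC = π(0.0532)⁴/32 = 7.86×10^-7 m⁴; J_CD = π(0.0551)⁴/32 = 9.05×10^-7 m⁴.
θ = (T/G)·Σ L_i/J_i = (761.3/27.9×10⁹)·(0.536/1.07×10^-7 + 1.02/7.86×10^-7 + 0.687/9.05×10^-7) = 0.1930 rad.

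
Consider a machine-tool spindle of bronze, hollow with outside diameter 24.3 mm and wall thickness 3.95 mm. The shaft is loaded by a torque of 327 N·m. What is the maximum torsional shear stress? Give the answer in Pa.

J = π(d_o⁴ − d_i⁴)/32 = π(0.0243⁴ − 0.0164⁴)/32 = 2.713×10^-8 m⁴.
τ_max = T·r/J = 327.0 × 0.0122 / 2.713×10^-8 = 1.464×10^8 Pa.

1.46e8 Pa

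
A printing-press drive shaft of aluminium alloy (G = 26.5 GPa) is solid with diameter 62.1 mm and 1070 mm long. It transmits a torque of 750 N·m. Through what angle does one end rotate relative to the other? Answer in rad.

0.0207 rad

J = πd⁴/32 = π(0.0621)⁴/32 = 1.460×10^-6 m⁴.
θ = T·L/(G·J) = 750.0 × 1.07 / (26.5×10⁹ × 1.460×10^-6) = 0.02074 rad.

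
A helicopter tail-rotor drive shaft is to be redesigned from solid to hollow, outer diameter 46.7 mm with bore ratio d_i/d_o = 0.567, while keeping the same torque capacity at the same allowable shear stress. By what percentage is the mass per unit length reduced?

Equal τ_max and T ⇒ the solid shaft needs d_s³ = d_o³(1−k⁴), so d_s = 46.7·(1−0.567⁴)^(1/3) = 45.03 mm.
Area ratio A_h/A_s = d_o²(1−k²)/d_s² = (1−k²)/(1−k⁴)^(2/3) = 0.7297.
Mass saving = 1 − 0.7297 = 27.0 %.

27.0 %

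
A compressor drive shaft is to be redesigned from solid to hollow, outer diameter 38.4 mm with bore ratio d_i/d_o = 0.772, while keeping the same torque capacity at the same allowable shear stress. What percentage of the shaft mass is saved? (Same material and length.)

45.9 %

Equal τ_max and T ⇒ the solid shaft needs d_s³ = d_o³(1−k⁴), so d_s = 38.4·(1−0.772⁴)^(1/3) = 33.17 mm.
Area ratio A_h/A_s = d_o²(1−k²)/d_s² = (1−k²)/(1−k⁴)^(2/3) = 0.5413.
Mass saving = 1 − 0.5413 = 45.9 %.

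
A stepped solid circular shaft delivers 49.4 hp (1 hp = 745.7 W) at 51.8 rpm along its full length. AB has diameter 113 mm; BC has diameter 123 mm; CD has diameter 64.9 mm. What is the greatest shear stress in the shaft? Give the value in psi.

18400 psi

ω = 2π·51.8/60 = 5.424 rad/s, so T = P/ω = 49.4×745.7 / 5.424 = 6791 N·m.
Under the same torque, τ_max = 16T/(πd³) is largest where d is smallest — segment CD (d = 64.9 mm).
τ_max = 16·6791/(π·(0.0649)³) = 1.265×10^8 Pa.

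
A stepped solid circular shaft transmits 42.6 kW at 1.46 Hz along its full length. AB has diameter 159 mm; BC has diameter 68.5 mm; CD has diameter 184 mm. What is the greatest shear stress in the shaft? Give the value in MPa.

ω = 2π·1.46 = 9.173 rad/s, so T = P/ω = 42.6×10³ / 9.173 = 4644 N·m.
Under the same torque, τ_max = 16T/(πd³) is largest where d is smallest — segment BC (d = 68.5 mm).
τ_max = 16·4644/(π·(0.0685)³) = 7.358×10^7 Pa.

73.6 MPa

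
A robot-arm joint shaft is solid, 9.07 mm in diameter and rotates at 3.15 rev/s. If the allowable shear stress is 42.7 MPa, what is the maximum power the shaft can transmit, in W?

124 W

J = πd⁴/32 = π(0.00907)⁴/32 = 6.644×10^-10 m⁴.
T_max = τ_allow·J/r = 4.27×10^7 × 6.644×10^-10 / 0.00453 = 6.256 N·m.
ω = 2π·3.15 = 19.79 rad/s, so P_max = T_max·ω = 123.8 W.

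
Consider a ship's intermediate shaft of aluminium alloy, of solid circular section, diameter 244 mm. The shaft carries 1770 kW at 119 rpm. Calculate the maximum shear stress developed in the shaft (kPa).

49800 kPa

ω = 2π·119/60 = 12.46 rad/s, so T = P/ω = 1770×10³ / 12.46 = 142000 N·m.
J = πd⁴/32 = π(0.244)⁴/32 = 3.480×10^-4 m⁴.
τ_max = T·r/J = 142000 × 0.122 / 3.480×10^-4 = 4.980×10^7 Pa.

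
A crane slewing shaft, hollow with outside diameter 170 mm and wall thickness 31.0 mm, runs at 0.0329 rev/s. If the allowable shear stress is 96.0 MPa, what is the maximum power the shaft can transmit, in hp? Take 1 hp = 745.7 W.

21.5 hp

J = π(d_o⁴ − d_i⁴)/32 = π(0.170⁴ − 0.108⁴)/32 = 6.864×10^-5 m⁴.
T_max = τ_allow·J/r = 9.60×10^7 × 6.864×10^-5 / 0.0850 = 77520 N·m.
ω = 2π·0.0329 = 0.2067 rad/s, so P_max = T_max·ω = 1.603×10^4 W.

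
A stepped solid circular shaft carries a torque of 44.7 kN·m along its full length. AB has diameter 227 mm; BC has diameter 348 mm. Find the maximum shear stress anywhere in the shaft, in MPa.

Under the same torque, τ_max = 16T/(πd³) is largest where d is smallest — segment AB (d = 227 mm).
τ_max = 16·44700/(π·(0.227)³) = 1.946×10^7 Pa.

19.5 MPa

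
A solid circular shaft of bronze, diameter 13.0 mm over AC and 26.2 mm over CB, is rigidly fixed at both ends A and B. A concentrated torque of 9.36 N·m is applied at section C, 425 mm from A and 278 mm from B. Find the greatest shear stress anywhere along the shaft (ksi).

0.370 ksi

Compatibility: T_A·a/J_AC = T_B·b/J_CB with T_A + T_B = T₀.
J_AC = 2.80×10^-9 m⁴, J_CB = 4.63×10^-8 m⁴, so T_A = T₀·(J_AC/a)/((J_AC/a)+(J_CB/b)) = 0.3570 N·m, T_B = 9.003 N·m.
τ in each portion: τ_AC = 8.27×10^5 Pa, τ_CB = 2.55×10^6 Pa; maximum is in CB.
τ_max = T_CB·r/J = 9.003·0.0131/4.63×10^-8 = 2.550×10^6 Pa.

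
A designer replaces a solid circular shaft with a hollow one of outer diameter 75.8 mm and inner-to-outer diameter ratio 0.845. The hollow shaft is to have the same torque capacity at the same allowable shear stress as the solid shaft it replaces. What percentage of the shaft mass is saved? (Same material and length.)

Equal τ_max and T ⇒ the solid shaft needs d_s³ = d_o³(1−k⁴), so d_s = 75.8·(1−0.845⁴)^(1/3) = 59.77 mm.
Area ratio A_h/A_s = d_o²(1−k²)/d_s² = (1−k²)/(1−k⁴)^(2/3) = 0.4600.
Mass saving = 1 − 0.4600 = 54.0 %.

54.0 %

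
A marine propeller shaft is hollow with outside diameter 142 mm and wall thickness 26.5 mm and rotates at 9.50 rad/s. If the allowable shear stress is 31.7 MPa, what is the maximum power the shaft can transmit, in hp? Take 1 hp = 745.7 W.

J = π(d_o⁴ − d_i⁴)/32 = π(0.142⁴ − 0.0890⁴)/32 = 3.376×10^-5 m⁴.
T_max = τ_allow·J/r = 3.17×10^7 × 3.376×10^-5 / 0.0710 = 15070 N·m.
ω = 9.50 rad/s, so P_max = T_max·ω = 1.432×10^5 W.

192 hp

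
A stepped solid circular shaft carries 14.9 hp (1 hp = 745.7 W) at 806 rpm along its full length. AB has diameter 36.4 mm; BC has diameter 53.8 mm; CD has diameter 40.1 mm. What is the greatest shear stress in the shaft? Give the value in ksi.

2.02 ksi

ω = 2π·806/60 = 84.40 rad/s, so T = P/ω = 14.9×745.7 / 84.40 = 131.6 N·m.
Under the same torque, τ_max = 16T/(πd³) is largest where d is smallest — segment AB (d = 36.4 mm).
τ_max = 16·131.6/(π·(0.0364)³) = 1.390×10^7 Pa.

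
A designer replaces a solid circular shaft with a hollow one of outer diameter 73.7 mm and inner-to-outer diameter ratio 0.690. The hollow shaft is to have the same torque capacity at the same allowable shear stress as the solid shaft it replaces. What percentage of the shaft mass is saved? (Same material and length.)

Equal τ_max and T ⇒ the solid shaft needs d_s³ = d_o³(1−k⁴), so d_s = 73.7·(1−0.690⁴)^(1/3) = 67.65 mm.
Area ratio A_h/A_s = d_o²(1−k²)/d_s² = (1−k²)/(1−k⁴)^(2/3) = 0.6218.
Mass saving = 1 − 0.6218 = 37.8 %.

37.8 %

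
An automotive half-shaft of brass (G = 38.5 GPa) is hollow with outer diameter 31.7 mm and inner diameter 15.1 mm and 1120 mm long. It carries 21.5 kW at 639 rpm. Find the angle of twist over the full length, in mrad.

ω = 2π·639/60 = 66.92 rad/s, so T = P/ω = 21.5×10³ / 66.92 = 321.3 N·m.
J = π(d_o⁴ − d_i⁴)/32 = π(0.0317⁴ − 0.0151⁴)/32 = 9.403×10^-8 m⁴.
θ = T·L/(G·J) = 321.3 × 1.12 / (38.5×10⁹ × 9.403×10^-8) = 0.09940 rad.

99.4 mrad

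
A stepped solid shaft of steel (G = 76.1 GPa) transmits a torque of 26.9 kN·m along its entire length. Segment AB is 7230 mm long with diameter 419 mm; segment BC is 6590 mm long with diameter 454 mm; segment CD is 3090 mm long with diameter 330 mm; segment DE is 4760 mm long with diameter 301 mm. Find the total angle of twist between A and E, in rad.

J_AB = π(0.419)⁴/32 = 3.03×10^-3 m⁴; J_BC = π(0.454)⁴/32 = 4.17×10^-3 m⁴; J_CD = π(0.330)⁴/32 = 1.16×10^-3 m⁴; J_DE = π(0.301)⁴/32 = 8.06×10^-4 m⁴.
θ = (T/G)·Σ L_i/J_i = (26900/76.1×10⁹)·(7.23/3.03×10^-3 + 6.59/4.17×10^-3 + 3.09/1.16×10^-3 + 4.76/8.06×10^-4) = 4.429×10^-3 rad.

0.00443 rad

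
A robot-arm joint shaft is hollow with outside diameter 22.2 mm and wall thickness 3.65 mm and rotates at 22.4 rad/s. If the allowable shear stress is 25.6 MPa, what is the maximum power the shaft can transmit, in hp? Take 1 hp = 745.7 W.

J = π(d_o⁴ − d_i⁴)/32 = π(0.0222⁴ − 0.0149⁴)/32 = 1.901×10^-8 m⁴.
T_max = τ_allow·J/r = 2.56×10^7 × 1.901×10^-8 / 0.0111 = 43.84 N·m.
ω = 22.4 rad/s, so P_max = T_max·ω = 981.9 W.

1.32 hp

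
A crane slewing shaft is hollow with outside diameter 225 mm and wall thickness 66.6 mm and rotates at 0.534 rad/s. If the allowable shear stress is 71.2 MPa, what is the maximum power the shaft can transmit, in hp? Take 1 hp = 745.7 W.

111 hp

J = π(d_o⁴ − d_i⁴)/32 = π(0.225⁴ − 0.0918⁴)/32 = 2.446×10^-4 m⁴.
T_max = τ_allow·J/r = 7.12×10^7 × 2.446×10^-4 / 0.113 = 154800 N·m.
ω = 0.534 rad/s, so P_max = T_max·ω = 8.268×10^4 W.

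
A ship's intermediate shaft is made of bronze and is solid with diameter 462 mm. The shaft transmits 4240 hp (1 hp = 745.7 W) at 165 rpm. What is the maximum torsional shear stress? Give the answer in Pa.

ω = 2π·165/60 = 17.28 rad/s, so T = P/ω = 4240×745.7 / 17.28 = 183000 N·m.
J = πd⁴/32 = π(0.462)⁴/32 = 4.473×10^-3 m⁴.
τ_max = T·r/J = 183000 × 0.231 / 4.473×10^-3 = 9.451×10^6 Pa.

9.45e6 Pa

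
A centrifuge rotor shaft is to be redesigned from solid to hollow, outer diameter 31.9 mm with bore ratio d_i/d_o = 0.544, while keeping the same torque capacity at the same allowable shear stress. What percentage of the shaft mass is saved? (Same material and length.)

25.2 %

Equal τ_max and T ⇒ the solid shaft needs d_s³ = d_o³(1−k⁴), so d_s = 31.9·(1−0.544⁴)^(1/3) = 30.94 mm.
Area ratio A_h/A_s = d_o²(1−k²)/d_s² = (1−k²)/(1−k⁴)^(2/3) = 0.7484.
Mass saving = 1 − 0.7484 = 25.2 %.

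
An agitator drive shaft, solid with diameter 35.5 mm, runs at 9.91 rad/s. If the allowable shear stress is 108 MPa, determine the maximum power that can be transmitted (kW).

J = πd⁴/32 = π(0.0355)⁴/32 = 1.559×10^-7 m⁴.
T_max = τ_allow·J/r = 1.08×10^8 × 1.559×10^-7 / 0.0177 = 948.7 N·m.
ω = 9.91 rad/s, so P_max = T_max·ω = 9402 W.

9.40 kW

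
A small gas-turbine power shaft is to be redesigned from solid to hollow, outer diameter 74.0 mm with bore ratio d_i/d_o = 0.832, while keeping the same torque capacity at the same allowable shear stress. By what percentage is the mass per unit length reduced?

Equal τ_max and T ⇒ the solid shaft needs d_s³ = d_o³(1−k⁴), so d_s = 74.0·(1−0.832⁴)^(1/3) = 59.54 mm.
Area ratio A_h/A_s = d_o²(1−k²)/d_s² = (1−k²)/(1−k⁴)^(2/3) = 0.4755.
Mass saving = 1 − 0.4755 = 52.5 %.

52.5 %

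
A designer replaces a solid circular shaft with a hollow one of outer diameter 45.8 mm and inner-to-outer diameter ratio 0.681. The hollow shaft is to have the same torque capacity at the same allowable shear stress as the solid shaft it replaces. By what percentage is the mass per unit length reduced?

Equal τ_max and T ⇒ the solid shaft needs d_s³ = d_o³(1−k⁴), so d_s = 45.8·(1−0.681⁴)^(1/3) = 42.25 mm.
Area ratio A_h/A_s = d_o²(1−k²)/d_s² = (1−k²)/(1−k⁴)^(2/3) = 0.6302.
Mass saving = 1 − 0.6302 = 37.0 %.

37.0 %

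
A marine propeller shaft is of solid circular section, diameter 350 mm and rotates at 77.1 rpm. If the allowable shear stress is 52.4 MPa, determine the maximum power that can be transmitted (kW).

J = πd⁴/32 = π(0.350)⁴/32 = 1.473×10^-3 m⁴.
T_max = τ_allow·J/r = 5.24×10^7 × 1.473×10^-3 / 0.175 = 441100 N·m.
ω = 2π·77.1/60 = 8.074 rad/s, so P_max = T_max·ω = 3.562×10^6 W.

3560 kW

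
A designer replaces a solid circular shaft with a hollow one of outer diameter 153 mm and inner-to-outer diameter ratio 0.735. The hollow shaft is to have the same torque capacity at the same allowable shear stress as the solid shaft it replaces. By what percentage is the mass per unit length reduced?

Equal τ_max and T ⇒ the solid shaft needs d_s³ = d_o³(1−k⁴), so d_s = 153·(1−0.735⁴)^(1/3) = 136.4 mm.
Area ratio A_h/A_s = d_o²(1−k²)/d_s² = (1−k²)/(1−k⁴)^(2/3) = 0.5787.
Mass saving = 1 − 0.5787 = 42.1 %.

42.1 %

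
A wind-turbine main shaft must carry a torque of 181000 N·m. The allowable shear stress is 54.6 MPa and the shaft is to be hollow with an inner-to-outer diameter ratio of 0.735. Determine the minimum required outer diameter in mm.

288 mm

For a hollow shaft with d_i/d_o = 0.735: τ_max = 16T/(π d_o³ (1−k⁴)), so d_o = [16T/(π τ_allow (1−k⁴))]^(1/3) = [16·181000/(π·5.46×10^7·0.7082)]^(1/3) = 0.2878 m.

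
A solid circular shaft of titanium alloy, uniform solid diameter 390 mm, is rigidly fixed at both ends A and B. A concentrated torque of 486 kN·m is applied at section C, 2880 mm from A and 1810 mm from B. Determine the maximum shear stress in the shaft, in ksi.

With uniform GJ and both ends fixed, compatibility θ_AC = θ_CB gives T_A·a = T_B·b, together with T_A + T_B = T₀.
T_A = T₀·b/(a+b) = 486000·1810/4690 = 187600 N·m; T_B = 298400 N·m.
τ in each portion: τ_AC = 1.61×10^7 Pa, τ_CB = 2.56×10^7 Pa; maximum is in CB.
τ_max = T_CB·r/J = 298400·0.195/2.27×10^-3 = 2.562×10^7 Pa.

3.72 ksi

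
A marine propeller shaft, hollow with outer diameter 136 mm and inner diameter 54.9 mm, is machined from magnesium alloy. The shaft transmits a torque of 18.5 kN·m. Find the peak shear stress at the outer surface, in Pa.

3.85e7 Pa

J = π(d_o⁴ − d_i⁴)/32 = π(0.136⁴ − 0.0549⁴)/32 = 3.269×10^-5 m⁴.
τ_max = T·r/J = 18500 × 0.0680 / 3.269×10^-5 = 3.848×10^7 Pa.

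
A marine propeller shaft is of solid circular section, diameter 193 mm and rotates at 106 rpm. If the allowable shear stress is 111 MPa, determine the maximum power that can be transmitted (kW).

1740 kW

J = πd⁴/32 = π(0.193)⁴/32 = 1.362×10^-4 m⁴.
T_max = τ_allow·J/r = 1.11×10^8 × 1.362×10^-4 / 0.0965 = 156700 N·m.
ω = 2π·106/60 = 11.10 rad/s, so P_max = T_max·ω = 1.739×10^6 W.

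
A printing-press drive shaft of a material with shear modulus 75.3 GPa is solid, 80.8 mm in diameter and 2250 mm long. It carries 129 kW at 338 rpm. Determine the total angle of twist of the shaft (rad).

0.0260 rad

ω = 2π·338/60 = 35.40 rad/s, so T = P/ω = 129×10³ / 35.40 = 3645 N·m.
J = πd⁴/32 = π(0.0808)⁴/32 = 4.185×10^-6 m⁴.
θ = T·L/(G·J) = 3645 × 2.25 / (75.3×10⁹ × 4.185×10^-6) = 0.02602 rad.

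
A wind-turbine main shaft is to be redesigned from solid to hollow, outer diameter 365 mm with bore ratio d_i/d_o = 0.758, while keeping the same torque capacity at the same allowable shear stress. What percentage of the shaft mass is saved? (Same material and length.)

44.4 %

Equal τ_max and T ⇒ the solid shaft needs d_s³ = d_o³(1−k⁴), so d_s = 365·(1−0.758⁴)^(1/3) = 319.4 mm.
Area ratio A_h/A_s = d_o²(1−k²)/d_s² = (1−k²)/(1−k⁴)^(2/3) = 0.5557.
Mass saving = 1 − 0.5557 = 44.4 %.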